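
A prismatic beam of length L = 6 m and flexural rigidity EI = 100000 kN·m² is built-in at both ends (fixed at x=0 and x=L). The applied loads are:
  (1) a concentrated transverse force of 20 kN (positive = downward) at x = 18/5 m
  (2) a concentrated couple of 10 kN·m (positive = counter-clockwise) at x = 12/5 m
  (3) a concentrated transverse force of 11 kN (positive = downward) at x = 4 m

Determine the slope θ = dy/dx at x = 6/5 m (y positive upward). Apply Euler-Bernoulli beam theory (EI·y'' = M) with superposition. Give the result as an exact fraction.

θ(6/5) = -11513/93750000 rad

Load 1 — point force P=20 kN at a=18/5 m (b=L-a=12/5):
  θ_1 = -Pb²x(2aL-(3a+b)x)/(2L³EI)  [x≤a] = -20·(12/5)²·(6/5)·(2·(18/5)·6-(3·(18/5)+(12/5))·(6/5))/(2·6³·100000) = -171/1953125 rad
Load 2 — applied couple M₀=10 kN·m at a=12/5 m (b=L-a=18/5):
  θ_2 = (R_Ax²/2 - M_Ax)/EI  [x≤a] with R_A=12/5, M_A=6/5 = ((12/5)·(6/5)²/2 - (6/5)·(6/5))/100000 = 9/3125000 rad
Load 3 — point force P=11 kN at a=4 m (b=L-a=2):
  θ_3 = -Pb²x(2aL-(3a+b)x)/(2L³EI)  [x≤a] = -11·2²·(6/5)·(2·4·6-(3·4+2)·(6/5))/(2·6³·100000) = -143/3750000 rad
Superposition: θ = Σ θ_i = -11513/93750000 rad ≈ -0.000123 rad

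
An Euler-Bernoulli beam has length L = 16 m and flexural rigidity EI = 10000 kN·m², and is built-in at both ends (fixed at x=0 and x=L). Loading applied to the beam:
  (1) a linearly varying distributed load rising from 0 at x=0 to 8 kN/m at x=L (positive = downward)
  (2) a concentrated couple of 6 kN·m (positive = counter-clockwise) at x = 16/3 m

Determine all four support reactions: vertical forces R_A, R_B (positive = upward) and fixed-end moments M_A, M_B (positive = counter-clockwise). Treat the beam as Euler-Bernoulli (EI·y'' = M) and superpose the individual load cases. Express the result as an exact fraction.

R_A = 197/10 kN, M_A = 1024/15 kN·m, R_B = 443/10 kN, M_B = -502/5 kN·m

Load 1 — triangular load w₀=8 kN/m (0→w₀ over full span):
  R_A = 3w₀L/20 = 3·8·16/20 = 96/5 kN
  M_A = w₀L²/30 = 8·16²/30 = 1024/15 kN·m
  R_B = 7w₀L/20 = 7·8·16/20 = 224/5 kN
  M_B = -w₀L²/20 = -8·16²/20 = -512/5 kN·m
Load 2 — applied couple M₀=6 kN·m at a=16/3 m (b=L-a=32/3):
  R_A = 6M₀ab/L³ = 6·6·(16/3)·(32/3)/16³ = 1/2 kN
  M_A = M₀b(2a-b)/L² = 6·(32/3)·(2·(16/3)-(32/3))/16² = 0 kN·m
  R_B = -6M₀ab/L³ = -6·6·(16/3)·(32/3)/16³ = -1/2 kN
  M_B = M₀a(2b-a)/L² = 6·(16/3)·(2·(32/3)-(16/3))/16² = 2 kN·m
Superposition: R_A = 197/10 kN, M_A = 1024/15 kN·m, R_B = 443/10 kN, M_B = -502/5 kN·m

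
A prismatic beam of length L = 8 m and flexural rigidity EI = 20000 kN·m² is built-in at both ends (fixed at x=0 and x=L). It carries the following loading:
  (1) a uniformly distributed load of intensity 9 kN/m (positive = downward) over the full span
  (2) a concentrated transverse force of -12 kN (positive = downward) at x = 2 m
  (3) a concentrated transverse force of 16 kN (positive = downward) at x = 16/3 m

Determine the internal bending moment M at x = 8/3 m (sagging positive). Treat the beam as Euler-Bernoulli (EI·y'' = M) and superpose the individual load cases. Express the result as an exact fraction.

Load 1 — uniform load w=9 kN/m over full span:
  M_1 = wLx/2 - wL²/12 - wx²/2 = 9·8·(8/3)/2 - 9·8²/12 - 9·(8/3)²/2 = 16 kN·m
Load 2 — point force P=-12 kN at a=2 m (b=L-a=6):
  M_2 = Pa²(a+3b)(L-x)/L³ - Pa²b/L²  [x>a] = (-12)·2²·(2+3·6)·(8-(8/3))/8³ - (-12)·2²·6/8² = -11/2 kN·m
Load 3 — point force P=16 kN at a=16/3 m (b=L-a=8/3):
  M_3 = Pb²(3a+b)x/L³ - Pab²/L²  [x≤a] = 16·(8/3)²·(3·(16/3)+(8/3))·(8/3)/8³ - 16·(16/3)·(8/3)²/8² = 128/81 kN·m
Superposition: M = Σ M_i = 1957/162 kN·m ≈ 12.080247 kN·m

M(8/3) = 1957/162 kN·m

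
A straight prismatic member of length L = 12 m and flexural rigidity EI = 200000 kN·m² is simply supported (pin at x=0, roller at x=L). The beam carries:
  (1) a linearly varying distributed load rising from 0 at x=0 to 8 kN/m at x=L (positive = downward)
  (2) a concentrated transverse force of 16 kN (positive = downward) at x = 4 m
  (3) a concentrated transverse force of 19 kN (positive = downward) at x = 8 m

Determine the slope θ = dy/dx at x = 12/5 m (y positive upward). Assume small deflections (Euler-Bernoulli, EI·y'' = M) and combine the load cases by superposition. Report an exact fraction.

Load 1 — triangular load w₀=8 kN/m (0→w₀ over full span):
  θ_1 = -w₀(7L⁴-30L²x²+15x⁴)/(360LEI) = -8·(7·12⁴-30·12²·(12/5)²+15·(12/5)⁴)/(360·12·200000) = -2184/1953125 rad
Load 2 — point force P=16 kN at a=4 m (b=L-a=8):
  θ_2 = -Pb(L²-b²-3x²)/(6LEI)  [x≤a] = -16·8·(12²-8²-3·(12/5)²)/(6·12·200000) = -392/703125 rad
Load 3 — point force P=19 kN at a=8 m (b=L-a=4):
  θ_3 = -Pb(L²-b²-3x²)/(6LEI)  [x≤a] = -19·4·(12²-4²-3·(12/5)²)/(6·12·200000) = -3287/5625000 rad
Superposition: θ = Σ θ_i = -105941/46875000 rad ≈ -0.002260 rad

θ(12/5) = -105941/46875000 rad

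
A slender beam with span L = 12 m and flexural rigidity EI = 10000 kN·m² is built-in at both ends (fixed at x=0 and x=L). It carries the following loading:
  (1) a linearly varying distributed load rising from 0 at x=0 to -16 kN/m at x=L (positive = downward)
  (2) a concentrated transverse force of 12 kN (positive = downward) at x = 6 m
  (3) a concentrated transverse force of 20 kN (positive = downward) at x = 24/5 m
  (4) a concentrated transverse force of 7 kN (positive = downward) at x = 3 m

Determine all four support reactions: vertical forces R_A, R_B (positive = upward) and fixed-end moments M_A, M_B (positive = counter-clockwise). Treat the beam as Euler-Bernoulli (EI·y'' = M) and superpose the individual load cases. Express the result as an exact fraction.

R_A = -3147/800 kN, M_A = -4971/400 kN·m, R_B = -42453/800 kN, M_B = 28089/400 kN·m

Load 1 — triangular load w₀=-16 kN/m (0→w₀ over full span):
  R_A = 3w₀L/20 = 3·(-16)·12/20 = -144/5 kN
  M_A = w₀L²/30 = (-16)·12²/30 = -384/5 kN·m
  R_B = 7w₀L/20 = 7·(-16)·12/20 = -336/5 kN
  M_B = -w₀L²/20 = -(-16)·12²/20 = 576/5 kN·m
Load 2 — point force P=12 kN at a=6 m (b=L-a=6):
  R_A = Pb²(3a+b)/L³ = 12·6²·(3·6+6)/12³ = 6 kN
  M_A = Pab²/L² = 12·6·6²/12² = 18 kN·m
  R_B = Pa²(a+3b)/L³ = 12·6²·(6+3·6)/12³ = 6 kN
  M_B = -Pa²b/L² = -12·6²·6/12² = -18 kN·m
Load 3 — point force P=20 kN at a=24/5 m (b=L-a=36/5):
  R_A = Pb²(3a+b)/L³ = 20·(36/5)²·(3·(24/5)+(36/5))/12³ = 324/25 kN
  M_A = Pab²/L² = 20·(24/5)·(36/5)²/12² = 864/25 kN·m
  R_B = Pa²(a+3b)/L³ = 20·(24/5)²·((24/5)+3·(36/5))/12³ = 176/25 kN
  M_B = -Pa²b/L² = -20·(24/5)²·(36/5)/12² = -576/25 kN·m
Load 4 — point force P=7 kN at a=3 m (b=L-a=9):
  R_A = Pb²(3a+b)/L³ = 7·9²·(3·3+9)/12³ = 189/32 kN
  M_A = Pab²/L² = 7·3·9²/12² = 189/16 kN·m
  R_B = Pa²(a+3b)/L³ = 7·3²·(3+3·9)/12³ = 35/32 kN
  M_B = -Pa²b/L² = -7·3²·9/12² = -63/16 kN·m
Superposition: R_A = -3147/800 kN, M_A = -4971/400 kN·m, R_B = -42453/800 kN, M_B = 28089/400 kN·m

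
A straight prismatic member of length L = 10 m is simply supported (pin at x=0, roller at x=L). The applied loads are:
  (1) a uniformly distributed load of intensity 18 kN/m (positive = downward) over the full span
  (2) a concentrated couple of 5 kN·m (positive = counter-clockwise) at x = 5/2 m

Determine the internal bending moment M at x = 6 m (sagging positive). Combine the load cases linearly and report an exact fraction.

M(6) = 214 kN·m

Load 1 — uniform load w=18 kN/m over full span:
  M_1 = wx(L-x)/2 = 18·6·(10-6)/2 = 216 kN·m
Load 2 — applied couple M₀=5 kN·m at a=5/2 m (b=L-a=15/2):
  M_2 = M₀x/L - M₀  [x>a] = 5·6/10 - 5 = -2 kN·m
Superposition: M = Σ M_i = 214 kN·m ≈ 214.000000 kN·m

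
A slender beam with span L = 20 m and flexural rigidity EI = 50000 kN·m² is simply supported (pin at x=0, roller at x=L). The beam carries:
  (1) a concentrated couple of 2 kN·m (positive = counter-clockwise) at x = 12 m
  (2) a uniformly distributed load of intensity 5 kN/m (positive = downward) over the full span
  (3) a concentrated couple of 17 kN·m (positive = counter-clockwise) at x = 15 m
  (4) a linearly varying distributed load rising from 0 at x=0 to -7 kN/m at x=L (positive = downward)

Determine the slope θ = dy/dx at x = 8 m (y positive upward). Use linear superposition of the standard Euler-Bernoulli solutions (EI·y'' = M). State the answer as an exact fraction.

θ(8) = -1591/720000 rad

Load 1 — applied couple M₀=2 kN·m at a=12 m (b=L-a=8):
  θ_1 = (M₀x²/(2L)+C₁)/EI  [x≤a] with C₁=M₀(3b²-L²)/(6L)=-52/15 = (2·8²/(2·20)+(-52/15))/50000 = -1/187500 rad
Load 2 — uniform load w=5 kN/m over full span:
  θ_2 = -w(L³-6Lx²+4x³)/(24EI) = -5·(20³-6·20·8²+4·8³)/(24·50000) = -37/3750 rad
Load 3 — applied couple M₀=17 kN·m at a=15 m (b=L-a=5):
  θ_3 = (M₀x²/(2L)+C₁)/EI  [x≤a] with C₁=M₀(3b²-L²)/(6L)=-1105/24 = (17·8²/(2·20)+(-1105/24))/50000 = -2261/6000000 rad
Load 4 — triangular load w₀=-7 kN/m (0→w₀ over full span):
  θ_4 = -w₀(7L⁴-30L²x²+15x⁴)/(360LEI) = -(-7)·(7·20⁴-30·20²·8²+15·8⁴)/(360·20·50000) = 2261/281250 rad
Superposition: θ = Σ θ_i = -1591/720000 rad ≈ -0.002210 rad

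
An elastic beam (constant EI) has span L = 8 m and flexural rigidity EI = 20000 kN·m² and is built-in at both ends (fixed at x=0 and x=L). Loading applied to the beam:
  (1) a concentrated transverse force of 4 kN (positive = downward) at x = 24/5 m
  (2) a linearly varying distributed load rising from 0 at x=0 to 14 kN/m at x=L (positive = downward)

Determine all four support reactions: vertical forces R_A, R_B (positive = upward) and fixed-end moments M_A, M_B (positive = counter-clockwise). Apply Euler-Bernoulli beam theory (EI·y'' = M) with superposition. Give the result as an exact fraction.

R_A = 2276/125 kN, M_A = 12352/375 kN·m, R_B = 5224/125 kN, M_B = -6176/125 kN·m

Load 1 — point force P=4 kN at a=24/5 m (b=L-a=16/5):
  R_A = Pb²(3a+b)/L³ = 4·(16/5)²·(3·(24/5)+(16/5))/8³ = 176/125 kN
  M_A = Pab²/L² = 4·(24/5)·(16/5)²/8² = 384/125 kN·m
  R_B = Pa²(a+3b)/L³ = 4·(24/5)²·((24/5)+3·(16/5))/8³ = 324/125 kN
  M_B = -Pa²b/L² = -4·(24/5)²·(16/5)/8² = -576/125 kN·m
Load 2 — triangular load w₀=14 kN/m (0→w₀ over full span):
  R_A = 3w₀L/20 = 3·14·8/20 = 84/5 kN
  M_A = w₀L²/30 = 14·8²/30 = 448/15 kN·m
  R_B = 7w₀L/20 = 7·14·8/20 = 196/5 kN
  M_B = -w₀L²/20 = -14·8²/20 = -224/5 kN·m
Superposition: R_A = 2276/125 kN, M_A = 12352/375 kN·m, R_B = 5224/125 kN, M_B = -6176/125 kN·m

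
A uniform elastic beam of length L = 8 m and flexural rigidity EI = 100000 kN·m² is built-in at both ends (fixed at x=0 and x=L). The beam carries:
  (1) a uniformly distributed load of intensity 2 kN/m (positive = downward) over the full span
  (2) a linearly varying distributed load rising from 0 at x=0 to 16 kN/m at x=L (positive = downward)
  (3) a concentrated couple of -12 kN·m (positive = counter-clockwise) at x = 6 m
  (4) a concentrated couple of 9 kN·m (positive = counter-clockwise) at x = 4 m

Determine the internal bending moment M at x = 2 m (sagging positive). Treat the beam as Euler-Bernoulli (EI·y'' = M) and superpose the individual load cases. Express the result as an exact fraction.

Load 1 — uniform load w=2 kN/m over full span:
  M_1 = wLx/2 - wL²/12 - wx²/2 = 2·8·2/2 - 2·8²/12 - 2·2²/2 = 4/3 kN·m
Load 2 — triangular load w₀=16 kN/m (0→w₀ over full span):
  M_2 = 3w₀Lx/20 - w₀L²/30 - w₀x³/(6L) = 3·16·8·2/20 - 16·8²/30 - 16·2³/(6·8) = 8/5 kN·m
Load 3 — applied couple M₀=-12 kN·m at a=6 m (b=L-a=2):
  M_3 = R_Ax - M_A  [x≤a] with R_A=-27/16, M_A=-15/4 = (-27/16)·2 - (-15/4) = 3/8 kN·m
Load 4 — applied couple M₀=9 kN·m at a=4 m (b=L-a=4):
  M_4 = R_Ax - M_A  [x≤a] with R_A=27/16, M_A=9/4 = (27/16)·2 - (9/4) = 9/8 kN·m
Superposition: M = Σ M_i = 133/30 kN·m ≈ 4.433333 kN·m

M(2) = 133/30 kN·m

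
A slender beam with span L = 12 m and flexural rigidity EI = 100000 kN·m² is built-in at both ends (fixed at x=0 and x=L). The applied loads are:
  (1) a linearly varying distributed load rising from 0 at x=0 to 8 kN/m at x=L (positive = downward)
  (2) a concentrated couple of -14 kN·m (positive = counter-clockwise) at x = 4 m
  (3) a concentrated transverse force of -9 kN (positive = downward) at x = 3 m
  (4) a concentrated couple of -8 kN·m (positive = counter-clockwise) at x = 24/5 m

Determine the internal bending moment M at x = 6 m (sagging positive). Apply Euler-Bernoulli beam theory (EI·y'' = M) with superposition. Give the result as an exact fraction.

M(6) = 3419/120 kN·m

Load 1 — triangular load w₀=8 kN/m (0→w₀ over full span):
  M_1 = 3w₀Lx/20 - w₀L²/30 - w₀x³/(6L) = 3·8·12·6/20 - 8·12²/30 - 8·6³/(6·12) = 24 kN·m
Load 2 — applied couple M₀=-14 kN·m at a=4 m (b=L-a=8):
  M_2 = R_Ax - M_A - M₀  [x>a] with R_A=-14/9, M_A=0 = (-14/9)·6 - 0 - (-14) = 14/3 kN·m
Load 3 — point force P=-9 kN at a=3 m (b=L-a=9):
  M_3 = Pa²(a+3b)(L-x)/L³ - Pa²b/L²  [x>a] = (-9)·3²·(3+3·9)·(12-6)/12³ - (-9)·3²·9/12² = -27/8 kN·m
Load 4 — applied couple M₀=-8 kN·m at a=24/5 m (b=L-a=36/5):
  M_4 = R_Ax - M_A - M₀  [x>a] with R_A=-24/25, M_A=-24/25 = (-24/25)·6 - (-24/25) - (-8) = 16/5 kN·m
Superposition: M = Σ M_i = 3419/120 kN·m ≈ 28.491667 kN·m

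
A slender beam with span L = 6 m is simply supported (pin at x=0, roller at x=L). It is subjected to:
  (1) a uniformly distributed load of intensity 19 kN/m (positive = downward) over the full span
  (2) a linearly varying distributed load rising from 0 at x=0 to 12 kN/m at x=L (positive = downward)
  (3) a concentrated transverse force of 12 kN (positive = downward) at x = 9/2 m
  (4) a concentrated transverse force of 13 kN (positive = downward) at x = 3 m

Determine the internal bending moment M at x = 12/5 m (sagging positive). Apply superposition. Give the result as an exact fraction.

Load 1 — uniform load w=19 kN/m over full span:
  M_1 = wx(L-x)/2 = 19·(12/5)·(6-(12/5))/2 = 2052/25 kN·m
Load 2 — triangular load w₀=12 kN/m (0→w₀ over full span):
  M_2 = w₀Lx/6 - w₀x³/(6L) = 12·6·(12/5)/6 - 12·(12/5)³/(6·6) = 3024/125 kN·m
Load 3 — point force P=12 kN at a=9/2 m (b=L-a=3/2):
  M_3 = Pbx/L  [x≤a] = 12·(3/2)·(12/5)/6 = 36/5 kN·m
Load 4 — point force P=13 kN at a=3 m (b=L-a=3):
  M_4 = Pbx/L  [x≤a] = 13·3·(12/5)/6 = 78/5 kN·m
Superposition: M = Σ M_i = 16134/125 kN·m ≈ 129.072000 kN·m

M(12/5) = 16134/125 kN·m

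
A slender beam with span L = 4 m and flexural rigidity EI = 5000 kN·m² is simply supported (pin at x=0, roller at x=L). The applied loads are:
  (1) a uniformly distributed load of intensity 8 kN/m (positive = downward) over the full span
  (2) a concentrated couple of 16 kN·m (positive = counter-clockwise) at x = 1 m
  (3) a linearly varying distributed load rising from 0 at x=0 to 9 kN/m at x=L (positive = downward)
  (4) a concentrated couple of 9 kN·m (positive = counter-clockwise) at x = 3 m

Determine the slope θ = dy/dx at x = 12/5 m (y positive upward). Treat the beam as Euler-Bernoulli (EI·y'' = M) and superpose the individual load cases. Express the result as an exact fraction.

θ(12/5) = 36713/25000000 rad

Load 1 — uniform load w=8 kN/m over full span:
  θ_1 = -w(L³-6Lx²+4x³)/(24EI) = -8·(4³-6·4·(12/5)²+4·(12/5)³)/(24·5000) = 296/234375 rad
Load 2 — applied couple M₀=16 kN·m at a=1 m (b=L-a=3):
  θ_2 = (M₀x²/(2L)-M₀(x-a)+C₁)/EI  [x>a] with C₁=M₀(3b²-L²)/(6L)=22/3 = (16·(12/5)²/(2·4)-16·((12/5)-1)+(22/3))/5000 = -133/187500 rad
Load 3 — triangular load w₀=9 kN/m (0→w₀ over full span):
  θ_3 = -w₀(7L⁴-30L²x²+15x⁴)/(360LEI) = -9·(7·4⁴-30·4²·(12/5)²+15·(12/5)⁴)/(360·4·5000) = 232/390625 rad
Load 4 — applied couple M₀=9 kN·m at a=3 m (b=L-a=1):
  θ_4 = (M₀x²/(2L)+C₁)/EI  [x≤a] with C₁=M₀(3b²-L²)/(6L)=-39/8 = (9·(12/5)²/(2·4)+(-39/8))/5000 = 321/1000000 rad
Superposition: θ = Σ θ_i = 36713/25000000 rad ≈ 0.001469 rad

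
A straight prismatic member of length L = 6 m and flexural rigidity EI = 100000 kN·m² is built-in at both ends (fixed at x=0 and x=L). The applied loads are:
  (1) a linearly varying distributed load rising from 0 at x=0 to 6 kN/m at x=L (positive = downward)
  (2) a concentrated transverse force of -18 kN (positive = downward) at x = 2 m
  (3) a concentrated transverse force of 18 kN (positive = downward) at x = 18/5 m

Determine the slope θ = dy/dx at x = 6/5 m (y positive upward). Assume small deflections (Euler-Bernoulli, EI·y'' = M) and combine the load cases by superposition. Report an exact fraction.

Load 1 — triangular load w₀=6 kN/m (0→w₀ over full span):
  θ_1 = -w₀(2x(L-x)(L-2x)(x+2L)+x²(L-x)²)/(120LEI) = -6·(2·(6/5)·(6-(6/5))·(6-2·(6/5))·((6/5)+2·6)+(6/5)²·(6-(6/5))²)/(120·6·100000) = -189/3906250 rad
Load 2 — point force P=-18 kN at a=2 m (b=L-a=4):
  θ_2 = -Pb²x(2aL-(3a+b)x)/(2L³EI)  [x≤a] = -(-18)·4²·(6/5)·(2·2·6-(3·2+4)·(6/5))/(2·6³·100000) = 3/31250 rad
Load 3 — point force P=18 kN at a=18/5 m (b=L-a=12/5):
  θ_3 = -Pb²x(2aL-(3a+b)x)/(2L³EI)  [x≤a] = -18·(12/5)²·(6/5)·(2·(18/5)·6-(3·(18/5)+(12/5))·(6/5))/(2·6³·100000) = -1539/19531250 rad
Superposition: θ = Σ θ_i = -609/19531250 rad ≈ -0.000031 rad

θ(6/5) = -609/19531250 rad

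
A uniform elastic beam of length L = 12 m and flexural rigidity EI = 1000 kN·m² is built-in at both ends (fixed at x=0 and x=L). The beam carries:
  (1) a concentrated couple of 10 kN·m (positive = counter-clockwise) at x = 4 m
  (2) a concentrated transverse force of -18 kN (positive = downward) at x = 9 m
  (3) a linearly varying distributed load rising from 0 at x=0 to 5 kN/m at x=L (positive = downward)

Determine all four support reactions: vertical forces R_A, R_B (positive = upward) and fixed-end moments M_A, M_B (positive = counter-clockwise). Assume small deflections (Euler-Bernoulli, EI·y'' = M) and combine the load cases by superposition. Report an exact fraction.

Load 1 — applied couple M₀=10 kN·m at a=4 m (b=L-a=8):
  R_A = 6M₀ab/L³ = 6·10·4·8/12³ = 10/9 kN
  M_A = M₀b(2a-b)/L² = 10·8·(2·4-8)/12² = 0 kN·m
  R_B = -6M₀ab/L³ = -6·10·4·8/12³ = -10/9 kN
  M_B = M₀a(2b-a)/L² = 10·4·(2·8-4)/12² = 10/3 kN·m
Load 2 — point force P=-18 kN at a=9 m (b=L-a=3):
  R_A = Pb²(3a+b)/L³ = (-18)·3²·(3·9+3)/12³ = -45/16 kN
  M_A = Pab²/L² = (-18)·9·3²/12² = -81/8 kN·m
  R_B = Pa²(a+3b)/L³ = (-18)·9²·(9+3·3)/12³ = -243/16 kN
  M_B = -Pa²b/L² = -(-18)·9²·3/12² = 243/8 kN·m
Load 3 — triangular load w₀=5 kN/m (0→w₀ over full span):
  R_A = 3w₀L/20 = 3·5·12/20 = 9 kN
  M_A = w₀L²/30 = 5·12²/30 = 24 kN·m
  R_B = 7w₀L/20 = 7·5·12/20 = 21 kN
  M_B = -w₀L²/20 = -5·12²/20 = -36 kN·m
Superposition: R_A = 1051/144 kN, M_A = 111/8 kN·m, R_B = 677/144 kN, M_B = -55/24 kN·m

R_A = 1051/144 kN, M_A = 111/8 kN·m, R_B = 677/144 kN, M_B = -55/24 kN·m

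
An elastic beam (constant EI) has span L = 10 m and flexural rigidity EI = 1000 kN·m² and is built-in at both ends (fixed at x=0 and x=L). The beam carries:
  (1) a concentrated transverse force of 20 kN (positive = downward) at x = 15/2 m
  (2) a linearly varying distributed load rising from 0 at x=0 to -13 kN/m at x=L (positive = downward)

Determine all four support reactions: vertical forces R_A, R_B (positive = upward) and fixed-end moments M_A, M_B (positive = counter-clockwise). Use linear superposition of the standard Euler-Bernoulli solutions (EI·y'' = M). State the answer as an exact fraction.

R_A = -131/8 kN, M_A = -815/24 kN·m, R_B = -229/8 kN, M_B = 295/8 kN·m

Load 1 — point force P=20 kN at a=15/2 m (b=L-a=5/2):
  R_A = Pb²(3a+b)/L³ = 20·(5/2)²·(3·(15/2)+(5/2))/10³ = 25/8 kN
  M_A = Pab²/L² = 20·(15/2)·(5/2)²/10² = 75/8 kN·m
  R_B = Pa²(a+3b)/L³ = 20·(15/2)²·((15/2)+3·(5/2))/10³ = 135/8 kN
  M_B = -Pa²b/L² = -20·(15/2)²·(5/2)/10² = -225/8 kN·m
Load 2 — triangular load w₀=-13 kN/m (0→w₀ over full span):
  R_A = 3w₀L/20 = 3·(-13)·10/20 = -39/2 kN
  M_A = w₀L²/30 = (-13)·10²/30 = -130/3 kN·m
  R_B = 7w₀L/20 = 7·(-13)·10/20 = -91/2 kN
  M_B = -w₀L²/20 = -(-13)·10²/20 = 65 kN·m
Superposition: R_A = -131/8 kN, M_A = -815/24 kN·m, R_B = -229/8 kN, M_B = 295/8 kN·m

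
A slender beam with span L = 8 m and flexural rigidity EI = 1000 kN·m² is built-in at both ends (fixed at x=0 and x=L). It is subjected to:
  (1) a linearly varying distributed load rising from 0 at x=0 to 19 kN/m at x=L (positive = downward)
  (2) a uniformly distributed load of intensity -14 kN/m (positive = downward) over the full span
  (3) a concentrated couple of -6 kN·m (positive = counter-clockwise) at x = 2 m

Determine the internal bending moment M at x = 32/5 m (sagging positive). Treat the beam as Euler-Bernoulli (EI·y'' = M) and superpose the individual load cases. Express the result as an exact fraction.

Load 1 — triangular load w₀=19 kN/m (0→w₀ over full span):
  M_1 = 3w₀Lx/20 - w₀L²/30 - w₀x³/(6L) = 3·19·8·(32/5)/20 - 19·8²/30 - 19·(32/5)³/(6·8) = 608/375 kN·m
Load 2 — uniform load w=-14 kN/m over full span:
  M_2 = wLx/2 - wL²/12 - wx²/2 = (-14)·8·(32/5)/2 - (-14)·8²/12 - (-14)·(32/5)²/2 = 224/75 kN·m
Load 3 — applied couple M₀=-6 kN·m at a=2 m (b=L-a=6):
  M_3 = R_Ax - M_A - M₀  [x>a] with R_A=-27/32, M_A=9/8 = (-27/32)·(32/5) - (9/8) - (-6) = -21/40 kN·m
Superposition: M = Σ M_i = 4083/1000 kN·m ≈ 4.083000 kN·m

M(32/5) = 4083/1000 kN·m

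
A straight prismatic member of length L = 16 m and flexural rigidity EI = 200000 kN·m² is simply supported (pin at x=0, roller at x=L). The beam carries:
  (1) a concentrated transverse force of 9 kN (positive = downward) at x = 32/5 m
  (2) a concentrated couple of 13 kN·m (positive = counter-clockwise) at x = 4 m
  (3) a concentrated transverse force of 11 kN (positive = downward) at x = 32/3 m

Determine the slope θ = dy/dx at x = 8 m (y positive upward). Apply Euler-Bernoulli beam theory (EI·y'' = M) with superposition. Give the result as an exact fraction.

Load 1 — point force P=9 kN at a=32/5 m (b=L-a=48/5):
  θ_1 = -Pa(2L²-6Lx+3x²+a²)/(6LEI)  [x>a] = -9·(32/5)·(2·16²-6·16·8+3·8²+(32/5)²)/(6·16·200000) = 27/390625 rad
Load 2 — applied couple M₀=13 kN·m at a=4 m (b=L-a=12):
  θ_2 = (M₀x²/(2L)-M₀(x-a)+C₁)/EI  [x>a] with C₁=M₀(3b²-L²)/(6L)=143/6 = (13·8²/(2·16)-13·(8-4)+(143/6))/200000 = -13/1200000 rad
Load 3 — point force P=11 kN at a=32/3 m (b=L-a=16/3):
  θ_3 = -Pb(L²-b²-3x²)/(6LEI)  [x≤a] = -11·(16/3)·(16²-(16/3)²-3·8²)/(6·16·200000) = -11/101250 rad
Superposition: θ = Σ θ_i = -203939/4050000000 rad ≈ -0.000050 rad

θ(8) = -203939/4050000000 rad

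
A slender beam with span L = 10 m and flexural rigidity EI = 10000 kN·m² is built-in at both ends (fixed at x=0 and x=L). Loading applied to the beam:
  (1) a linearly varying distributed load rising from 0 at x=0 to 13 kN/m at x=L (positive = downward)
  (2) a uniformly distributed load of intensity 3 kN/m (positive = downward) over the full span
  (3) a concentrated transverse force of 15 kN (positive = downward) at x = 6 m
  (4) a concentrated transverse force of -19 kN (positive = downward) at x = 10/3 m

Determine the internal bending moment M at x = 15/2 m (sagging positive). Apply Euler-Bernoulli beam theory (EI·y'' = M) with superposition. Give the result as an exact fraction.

M(15/2) = 82489/4320 kN·m

Load 1 — triangular load w₀=13 kN/m (0→w₀ over full span):
  M_1 = 3w₀Lx/20 - w₀L²/30 - w₀x³/(6L) = 3·13·10·(15/2)/20 - 13·10²/30 - 13·(15/2)³/(6·10) = 1105/96 kN·m
Load 2 — uniform load w=3 kN/m over full span:
  M_2 = wLx/2 - wL²/12 - wx²/2 = 3·10·(15/2)/2 - 3·10²/12 - 3·(15/2)²/2 = 25/8 kN·m
Load 3 — point force P=15 kN at a=6 m (b=L-a=4):
  M_3 = Pa²(a+3b)(L-x)/L³ - Pa²b/L²  [x>a] = 15·6²·(6+3·4)·(10-(15/2))/10³ - 15·6²·4/10² = 27/10 kN·m
Load 4 — point force P=-19 kN at a=10/3 m (b=L-a=20/3):
  M_4 = Pa²(a+3b)(L-x)/L³ - Pa²b/L²  [x>a] = (-19)·(10/3)²·((10/3)+3·(20/3))·(10-(15/2))/10³ - (-19)·(10/3)²·(20/3)/10² = 95/54 kN·m
Superposition: M = Σ M_i = 82489/4320 kN·m ≈ 19.094676 kN·m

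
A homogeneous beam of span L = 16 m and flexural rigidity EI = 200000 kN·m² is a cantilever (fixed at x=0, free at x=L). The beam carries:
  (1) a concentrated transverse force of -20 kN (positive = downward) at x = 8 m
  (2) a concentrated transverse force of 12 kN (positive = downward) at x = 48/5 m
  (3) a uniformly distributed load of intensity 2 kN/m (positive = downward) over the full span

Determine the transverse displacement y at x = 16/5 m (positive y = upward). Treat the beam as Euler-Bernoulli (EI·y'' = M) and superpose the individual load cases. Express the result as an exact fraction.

Load 1 — point force P=-20 kN at a=8 m (b=L-a=8):
  y_1 = -Px²(3a-x)/(6EI)  [x≤a] = -(-20)·(16/5)²·(3·8-(16/5))/(6·200000) = 832/234375 m
Load 2 — point force P=12 kN at a=48/5 m (b=L-a=32/5):
  y_2 = -Px²(3a-x)/(6EI)  [x≤a] = -12·(16/5)²·(3·(48/5)-(16/5))/(6·200000) = -1024/390625 m
Load 3 — uniform load w=2 kN/m over full span:
  y_3 = -wx²(x²-4Lx+6L²)/(24EI) = -2·(16/5)²·((16/5)²-4·16·(16/5)+6·16²)/(24·200000) = -33536/5859375 m
Superposition: y = Σ y_i = -28096/5859375 m ≈ -0.004795 m

y(16/5) = -28096/5859375 m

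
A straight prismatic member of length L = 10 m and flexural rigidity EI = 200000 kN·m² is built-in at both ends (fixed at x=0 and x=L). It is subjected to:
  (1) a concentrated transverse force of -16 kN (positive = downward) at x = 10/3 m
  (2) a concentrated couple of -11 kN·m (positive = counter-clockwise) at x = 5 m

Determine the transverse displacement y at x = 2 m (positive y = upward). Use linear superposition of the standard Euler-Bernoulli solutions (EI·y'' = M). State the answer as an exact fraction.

y(2) = 28273/162000000 m

Load 1 — point force P=-16 kN at a=10/3 m (b=L-a=20/3):
  y_1 = -Pb²x²(3aL-(3a+b)x)/(6L³EI)  [x≤a] = -(-16)·(20/3)²·2²·(3·(10/3)·10-(3·(10/3)+(20/3))·2)/(6·10³·200000) = 8/50625 m
Load 2 — applied couple M₀=-11 kN·m at a=5 m (b=L-a=5):
  y_2 = (R_Ax³/6 - M_Ax²/2)/EI  [x≤a] with R_A=-33/20, M_A=-11/4 = ((-33/20)·2³/6 - (-11/4)·2²/2)/200000 = 33/2000000 m
Superposition: y = Σ y_i = 28273/162000000 m ≈ 0.000175 m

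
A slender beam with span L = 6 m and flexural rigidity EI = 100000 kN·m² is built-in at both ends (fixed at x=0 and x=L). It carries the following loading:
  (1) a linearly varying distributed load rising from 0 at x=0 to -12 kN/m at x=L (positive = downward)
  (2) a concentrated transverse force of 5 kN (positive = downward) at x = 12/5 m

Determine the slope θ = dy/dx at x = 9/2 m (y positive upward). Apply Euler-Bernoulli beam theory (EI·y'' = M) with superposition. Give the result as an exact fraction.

Load 1 — triangular load w₀=-12 kN/m (0→w₀ over full span):
  θ_1 = -w₀(2x(L-x)(L-2x)(x+2L)+x²(L-x)²)/(120LEI) = -(-12)·(2·(9/2)·(6-(9/2))·(6-2·(9/2))·((9/2)+2·6)+(9/2)²·(6-(9/2))²)/(120·6·100000) = -3321/32000000 rad
Load 2 — point force P=5 kN at a=12/5 m (b=L-a=18/5):
  θ_2 = Pa²(L-x)(2bL-(3b+a)(L-x))/(2L³EI)  [x>a] = 5·(12/5)²·(6-(9/2))·(2·(18/5)·6-(3·(18/5)+(12/5))·(6-(9/2)))/(2·6³·100000) = 117/5000000 rad
Superposition: θ = Σ θ_i = -12861/160000000 rad ≈ -0.000080 rad

θ(9/2) = -12861/160000000 rad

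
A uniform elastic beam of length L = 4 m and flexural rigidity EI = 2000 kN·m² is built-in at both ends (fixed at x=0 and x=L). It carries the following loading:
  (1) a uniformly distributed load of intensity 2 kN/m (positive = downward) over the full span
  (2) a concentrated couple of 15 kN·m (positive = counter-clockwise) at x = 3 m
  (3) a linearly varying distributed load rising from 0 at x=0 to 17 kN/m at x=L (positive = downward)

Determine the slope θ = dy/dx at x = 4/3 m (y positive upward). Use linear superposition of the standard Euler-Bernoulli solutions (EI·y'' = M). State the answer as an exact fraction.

Load 1 — uniform load w=2 kN/m over full span:
  θ_1 = -wx(L-x)(L-2x)/(12EI) = -2·(4/3)·(4-(4/3))·(4-2·(4/3))/(12·2000) = -4/10125 rad
Load 2 — applied couple M₀=15 kN·m at a=3 m (b=L-a=1):
  θ_2 = (R_Ax²/2 - M_Ax)/EI  [x≤a] with R_A=135/32, M_A=75/16 = ((135/32)·(4/3)²/2 - (75/16)·(4/3))/2000 = -1/800 rad
Load 3 — triangular load w₀=17 kN/m (0→w₀ over full span):
  θ_3 = -w₀(2x(L-x)(L-2x)(x+2L)+x²(L-x)²)/(120LEI) = -17·(2·(4/3)·(4-(4/3))·(4-2·(4/3))·((4/3)+2·4)+(4/3)²·(4-(4/3))²)/(120·4·2000) = -272/151875 rad
Superposition: θ = Σ θ_i = -16699/4860000 rad ≈ -0.003436 rad

θ(4/3) = -16699/4860000 rad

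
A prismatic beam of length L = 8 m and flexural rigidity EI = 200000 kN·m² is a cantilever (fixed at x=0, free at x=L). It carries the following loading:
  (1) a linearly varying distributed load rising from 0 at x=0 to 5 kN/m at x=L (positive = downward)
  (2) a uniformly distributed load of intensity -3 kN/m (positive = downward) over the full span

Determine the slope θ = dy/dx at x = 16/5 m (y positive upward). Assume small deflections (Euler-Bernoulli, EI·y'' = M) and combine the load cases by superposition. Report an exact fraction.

Load 1 — triangular load w₀=5 kN/m (0→w₀ over full span):
  θ_1 = (w₀Lx²/4-w₀L²x/3-w₀x⁴/(24L))/EI = (5·8·(16/5)²/4-5·8²·(16/5)/3-5·(16/5)⁴/(24·8))/200000 = -472/390625 rad
Load 2 — uniform load w=-3 kN/m over full span:
  θ_2 = -wx(x²-3Lx+3L²)/(6EI) = -(-3)·(16/5)·((16/5)²-3·8·(16/5)+3·8²)/(6·200000) = 392/390625 rad
Superposition: θ = Σ θ_i = -16/78125 rad ≈ -0.000205 rad

θ(16/5) = -16/78125 rad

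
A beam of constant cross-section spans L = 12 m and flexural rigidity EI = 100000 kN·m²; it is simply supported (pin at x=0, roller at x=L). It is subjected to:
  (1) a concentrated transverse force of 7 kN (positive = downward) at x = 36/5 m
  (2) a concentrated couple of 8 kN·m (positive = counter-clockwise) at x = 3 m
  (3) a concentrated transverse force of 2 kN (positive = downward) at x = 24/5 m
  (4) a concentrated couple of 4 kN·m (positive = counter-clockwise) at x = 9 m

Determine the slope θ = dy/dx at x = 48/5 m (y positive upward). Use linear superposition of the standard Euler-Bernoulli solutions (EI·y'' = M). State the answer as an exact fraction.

θ(48/5) = 3081/5000000 rad

Load 1 — point force P=7 kN at a=36/5 m (b=L-a=24/5):
  θ_1 = -Pa(2L²-6Lx+3x²+a²)/(6LEI)  [x>a] = -7·(36/5)·(2·12²-6·12·(48/5)+3·(48/5)²+(36/5)²)/(6·12·100000) = 819/1562500 rad
Load 2 — applied couple M₀=8 kN·m at a=3 m (b=L-a=9):
  θ_2 = (M₀x²/(2L)-M₀(x-a)+C₁)/EI  [x>a] with C₁=M₀(3b²-L²)/(6L)=11 = (8·(48/5)²/(2·12)-8·((48/5)-3)+11)/100000 = -277/2500000 rad
Load 3 — point force P=2 kN at a=24/5 m (b=L-a=36/5):
  θ_3 = -Pa(2L²-6Lx+3x²+a²)/(6LEI)  [x>a] = -2·(24/5)·(2·12²-6·12·(48/5)+3·(48/5)²+(24/5)²)/(6·12·100000) = 54/390625 rad
Load 4 — applied couple M₀=4 kN·m at a=9 m (b=L-a=3):
  θ_4 = (M₀x²/(2L)-M₀(x-a)+C₁)/EI  [x>a] with C₁=M₀(3b²-L²)/(6L)=-13/2 = (4·(48/5)²/(2·12)-4·((48/5)-9)+(-13/2))/100000 = 323/5000000 rad
Superposition: θ = Σ θ_i = 3081/5000000 rad ≈ 0.000616 rad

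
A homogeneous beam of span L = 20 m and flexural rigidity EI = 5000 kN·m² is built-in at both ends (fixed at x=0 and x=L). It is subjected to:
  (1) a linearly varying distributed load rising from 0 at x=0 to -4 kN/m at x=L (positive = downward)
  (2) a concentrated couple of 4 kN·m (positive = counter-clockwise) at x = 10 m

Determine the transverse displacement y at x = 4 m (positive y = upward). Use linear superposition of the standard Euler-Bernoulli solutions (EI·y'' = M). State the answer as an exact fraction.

y(4) = 2771/46875 m

Load 1 — triangular load w₀=-4 kN/m (0→w₀ over full span):
  y_1 = -w₀x²(L-x)²(x+2L)/(120LEI) = -(-4)·4²·(20-4)²·(4+2·20)/(120·20·5000) = 2816/46875 m
Load 2 — applied couple M₀=4 kN·m at a=10 m (b=L-a=10):
  y_2 = (R_Ax³/6 - M_Ax²/2)/EI  [x≤a] with R_A=3/10, M_A=1 = ((3/10)·4³/6 - 1·4²/2)/5000 = -3/3125 m
Superposition: y = Σ y_i = 2771/46875 m ≈ 0.059115 m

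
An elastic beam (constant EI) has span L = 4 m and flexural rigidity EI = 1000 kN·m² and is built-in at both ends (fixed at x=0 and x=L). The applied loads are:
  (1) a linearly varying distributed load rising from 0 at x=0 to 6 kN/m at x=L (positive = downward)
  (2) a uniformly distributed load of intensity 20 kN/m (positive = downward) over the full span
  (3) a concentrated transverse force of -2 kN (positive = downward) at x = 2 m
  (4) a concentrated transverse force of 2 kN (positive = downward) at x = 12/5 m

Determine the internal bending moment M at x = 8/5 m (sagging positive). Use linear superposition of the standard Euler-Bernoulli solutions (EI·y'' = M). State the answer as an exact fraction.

M(8/5) = 24427/1875 kN·m

Load 1 — triangular load w₀=6 kN/m (0→w₀ over full span):
  M_1 = 3w₀Lx/20 - w₀L²/30 - w₀x³/(6L) = 3·6·4·(8/5)/20 - 6·4²/30 - 6·(8/5)³/(6·4) = 192/125 kN·m
Load 2 — uniform load w=20 kN/m over full span:
  M_2 = wLx/2 - wL²/12 - wx²/2 = 20·4·(8/5)/2 - 20·4²/12 - 20·(8/5)²/2 = 176/15 kN·m
Load 3 — point force P=-2 kN at a=2 m (b=L-a=2):
  M_3 = Pb²(3a+b)x/L³ - Pab²/L²  [x≤a] = (-2)·2²·(3·2+2)·(8/5)/4³ - (-2)·2·2²/4² = -3/5 kN·m
Load 4 — point force P=2 kN at a=12/5 m (b=L-a=8/5):
  M_4 = Pb²(3a+b)x/L³ - Pab²/L²  [x≤a] = 2·(8/5)²·(3·(12/5)+(8/5))·(8/5)/4³ - 2·(12/5)·(8/5)²/4² = 224/625 kN·m
Superposition: M = Σ M_i = 24427/1875 kN·m ≈ 13.027733 kN·m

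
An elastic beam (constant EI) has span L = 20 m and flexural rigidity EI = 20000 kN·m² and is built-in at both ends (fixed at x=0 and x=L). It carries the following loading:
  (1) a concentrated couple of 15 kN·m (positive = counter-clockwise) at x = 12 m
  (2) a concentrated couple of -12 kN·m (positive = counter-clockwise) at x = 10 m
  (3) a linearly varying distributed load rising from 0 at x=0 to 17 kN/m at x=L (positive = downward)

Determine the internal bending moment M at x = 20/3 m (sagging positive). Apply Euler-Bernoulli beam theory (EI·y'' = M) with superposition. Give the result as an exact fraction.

Load 1 — applied couple M₀=15 kN·m at a=12 m (b=L-a=8):
  M_1 = R_Ax - M_A  [x≤a] with R_A=27/25, M_A=24/5 = (27/25)·(20/3) - (24/5) = 12/5 kN·m
Load 2 — applied couple M₀=-12 kN·m at a=10 m (b=L-a=10):
  M_2 = R_Ax - M_A  [x≤a] with R_A=-9/10, M_A=-3 = (-9/10)·(20/3) - (-3) = -3 kN·m
Load 3 — triangular load w₀=17 kN/m (0→w₀ over full span):
  M_3 = 3w₀Lx/20 - w₀L²/30 - w₀x³/(6L) = 3·17·20·(20/3)/20 - 17·20²/30 - 17·(20/3)³/(6·20) = 5780/81 kN·m
Superposition: M = Σ M_i = 28657/405 kN·m ≈ 70.758025 kN·m

M(20/3) = 28657/405 kN·m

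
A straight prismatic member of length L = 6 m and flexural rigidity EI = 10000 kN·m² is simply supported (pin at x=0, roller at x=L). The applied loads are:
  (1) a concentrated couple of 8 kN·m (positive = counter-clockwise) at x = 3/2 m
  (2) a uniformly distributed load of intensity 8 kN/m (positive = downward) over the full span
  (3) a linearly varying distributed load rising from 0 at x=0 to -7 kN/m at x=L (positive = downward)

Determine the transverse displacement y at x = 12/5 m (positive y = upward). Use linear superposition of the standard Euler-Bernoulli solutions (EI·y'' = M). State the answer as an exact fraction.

y(12/5) = -942579/156250000 m

Load 1 — applied couple M₀=8 kN·m at a=3/2 m (b=L-a=9/2):
  y_1 = (M₀x³/(6L)-M₀(x-a)²/2+C₁x)/EI  [x>a] with C₁=M₀(3b²-L²)/(6L)=11/2 = (8·(12/5)³/(6·6)-8·((12/5)-(3/2))²/2+(11/2)·(12/5))/10000 = 1629/1250000 m
Load 2 — uniform load w=8 kN/m over full span:
  y_2 = -wx(L³-2Lx²+x³)/(24EI) = -8·(12/5)·(6³-2·6·(12/5)²+(12/5)³)/(24·10000) = -5022/390625 m
Load 3 — triangular load w₀=-7 kN/m (0→w₀ over full span):
  y_3 = -w₀x(7L⁴-10L²x²+3x⁴)/(360LEI) = -(-7)·(12/5)·(7·6⁴-10·6²·(12/5)²+3·(12/5)⁴)/(360·6·10000) = 215649/39062500 m
Superposition: y = Σ y_i = -942579/156250000 m ≈ -0.006033 m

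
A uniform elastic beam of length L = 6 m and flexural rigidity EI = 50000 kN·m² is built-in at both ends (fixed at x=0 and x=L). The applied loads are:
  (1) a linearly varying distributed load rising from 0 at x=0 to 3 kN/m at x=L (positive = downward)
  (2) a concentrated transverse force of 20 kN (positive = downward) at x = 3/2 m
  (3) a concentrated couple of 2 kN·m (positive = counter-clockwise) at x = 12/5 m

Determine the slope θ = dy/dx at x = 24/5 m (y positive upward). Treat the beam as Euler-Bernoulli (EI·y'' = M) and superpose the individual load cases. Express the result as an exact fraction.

θ(24/5) = 8553/62500000 rad

Load 1 — triangular load w₀=3 kN/m (0→w₀ over full span):
  θ_1 = -w₀(2x(L-x)(L-2x)(x+2L)+x²(L-x)²)/(120LEI) = -3·(2·(24/5)·(6-(24/5))·(6-2·(24/5))·((24/5)+2·6)+(24/5)²·(6-(24/5))²)/(120·6·50000) = 108/1953125 rad
Load 2 — point force P=20 kN at a=3/2 m (b=L-a=9/2):
  θ_2 = Pa²(L-x)(2bL-(3b+a)(L-x))/(2L³EI)  [x>a] = 20·(3/2)²·(6-(24/5))·(2·(9/2)·6-(3·(9/2)+(3/2))·(6-(24/5)))/(2·6³·50000) = 9/100000 rad
Load 3 — applied couple M₀=2 kN·m at a=12/5 m (b=L-a=18/5):
  θ_3 = (R_Ax²/2 - M_Ax - M₀(x-a))/EI  [x>a] with R_A=12/25, M_A=6/25 = ((12/25)·(24/5)²/2 - (6/25)·(24/5) - 2·((24/5)-(12/5)))/50000 = -33/3906250 rad
Superposition: θ = Σ θ_i = 8553/62500000 rad ≈ 0.000137 rad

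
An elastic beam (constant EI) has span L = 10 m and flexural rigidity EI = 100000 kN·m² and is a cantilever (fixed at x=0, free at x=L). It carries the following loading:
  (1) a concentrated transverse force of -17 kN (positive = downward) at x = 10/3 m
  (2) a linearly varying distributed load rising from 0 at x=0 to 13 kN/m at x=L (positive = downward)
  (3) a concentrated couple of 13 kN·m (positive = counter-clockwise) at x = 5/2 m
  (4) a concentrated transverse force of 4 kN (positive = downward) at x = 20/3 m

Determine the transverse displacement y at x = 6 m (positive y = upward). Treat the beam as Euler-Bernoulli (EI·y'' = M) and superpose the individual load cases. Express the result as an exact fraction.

y(6) = -85279013/1620000000 m

Load 1 — point force P=-17 kN at a=10/3 m (b=L-a=20/3):
  y_1 = -Pa²(3x-a)/(6EI)  [x>a] = -(-17)·(10/3)²·(3·6-(10/3))/(6·100000) = 187/40500 m
Load 2 — triangular load w₀=13 kN/m (0→w₀ over full span):
  y_2 = (w₀Lx³/12-w₀L²x²/6-w₀x⁵/(120L))/EI = (13·10·6³/12-13·10²·6²/6-13·6⁵/(120·10))/100000 = -69303/1250000 m
Load 3 — applied couple M₀=13 kN·m at a=5/2 m (b=L-a=15/2):
  y_3 = M₀a(2x-a)/(2EI)  [x>a] = 13·(5/2)·(2·6-(5/2))/(2·100000) = 247/160000 m
Load 4 — point force P=4 kN at a=20/3 m (b=L-a=10/3):
  y_4 = -Px²(3a-x)/(6EI)  [x≤a] = -4·6²·(3·(20/3)-6)/(6·100000) = -21/6250 m
Superposition: y = Σ y_i = -85279013/1620000000 m ≈ -0.052641 m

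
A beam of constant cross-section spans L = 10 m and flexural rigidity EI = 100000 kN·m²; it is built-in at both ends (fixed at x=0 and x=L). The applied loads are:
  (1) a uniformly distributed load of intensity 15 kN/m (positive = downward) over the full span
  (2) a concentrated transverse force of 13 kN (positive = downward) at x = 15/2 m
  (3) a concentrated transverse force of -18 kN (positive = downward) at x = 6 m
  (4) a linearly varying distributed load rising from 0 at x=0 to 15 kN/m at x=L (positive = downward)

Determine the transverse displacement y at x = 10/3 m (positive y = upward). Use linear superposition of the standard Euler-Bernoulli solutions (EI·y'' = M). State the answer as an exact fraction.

y(10/3) = -1621691/388800000 m

Load 1 — uniform load w=15 kN/m over full span:
  y_1 = -wx²(L-x)²/(24EI) = -15·(10/3)²·(10-(10/3))²/(24·100000) = -1/324 m
Load 2 — point force P=13 kN at a=15/2 m (b=L-a=5/2):
  y_2 = -Pb²x²(3aL-(3a+b)x)/(6L³EI)  [x≤a] = -13·(5/2)²·(10/3)²·(3·(15/2)·10-(3·(15/2)+(5/2))·(10/3))/(6·10³·100000) = -221/1036800 m
Load 3 — point force P=-18 kN at a=6 m (b=L-a=4):
  y_3 = -Pb²x²(3aL-(3a+b)x)/(6L³EI)  [x≤a] = -(-18)·4²·(10/3)²·(3·6·10-(3·6+4)·(10/3))/(6·10³·100000) = 16/28125 m
Load 4 — triangular load w₀=15 kN/m (0→w₀ over full span):
  y_4 = -w₀x²(L-x)²(x+2L)/(120LEI) = -15·(10/3)²·(10-(10/3))²·((10/3)+2·10)/(120·10·100000) = -7/4860 m
Superposition: y = Σ y_i = -1621691/388800000 m ≈ -0.004171 m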